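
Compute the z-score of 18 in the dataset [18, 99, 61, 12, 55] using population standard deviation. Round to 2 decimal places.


Mean = (18 + 99 + 61 + 12 + 55) / 5 = 49.0
Variance = sum((x_i - mean)^2) / n = 1002.0
Std = sqrt(1002.0) = 31.6544
Z = (x - mean) / std
= (18 - 49.0) / 31.6544
= -31.0 / 31.6544
= -0.98

-0.98


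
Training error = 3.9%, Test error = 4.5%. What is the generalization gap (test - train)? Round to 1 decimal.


Generalization gap = test_error - train_error
= 4.5 - 3.9
= 0.6%
A small gap suggests good generalization.

0.6


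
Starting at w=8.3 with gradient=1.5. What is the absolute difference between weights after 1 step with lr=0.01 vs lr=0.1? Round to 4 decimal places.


With lr=0.01: w_new = 8.3 - 0.01 * 1.5 = 8.285
With lr=0.1: w_new = 8.3 - 0.1 * 1.5 = 8.15
Absolute difference = |8.285 - 8.15|
= 0.1350

0.1350


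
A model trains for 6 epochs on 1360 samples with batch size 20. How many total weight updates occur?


Iterations per epoch = 1360 / 20 = 68
Total updates = iterations_per_epoch * epochs
= 68 * 6
= 408

408


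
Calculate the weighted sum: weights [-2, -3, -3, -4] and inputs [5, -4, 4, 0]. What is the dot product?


Element-wise products:
-2 * 5 = -10
-3 * -4 = 12
-3 * 4 = -12
-4 * 0 = 0
Sum = -10 + 12 + -12 + 0
= -10

-10


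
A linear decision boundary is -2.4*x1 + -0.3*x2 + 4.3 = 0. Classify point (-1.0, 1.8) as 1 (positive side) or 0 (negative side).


Compute -2.4 * -1.0 + -0.3 * 1.8 + 4.3
= 2.4 + -0.54 + 4.3
= 6.16
Since 6.16 >= 0, the point is on the positive side.

1


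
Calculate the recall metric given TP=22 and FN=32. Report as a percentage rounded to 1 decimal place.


Recall = TP / (TP + FN) * 100
= 22 / (22 + 32)
= 22 / 54
= 0.4074
= 40.7%

40.7


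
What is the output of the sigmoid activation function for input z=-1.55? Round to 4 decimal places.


sigmoid(z) = 1 / (1 + exp(-z))
exp(-(-1.55)) = exp(1.55) = 4.7115
1 + 4.7115 = 5.7115
1 / 5.7115 = 0.1751

0.1751


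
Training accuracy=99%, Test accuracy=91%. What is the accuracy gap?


Gap = train_accuracy - test_accuracy
= 99 - 91
= 8%
This moderate gap may indicate mild overfitting.

8


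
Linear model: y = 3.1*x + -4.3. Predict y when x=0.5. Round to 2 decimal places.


y = 3.1 * 0.5 + (-4.3)
= 1.55 + (-4.3)
= -2.75

-2.75


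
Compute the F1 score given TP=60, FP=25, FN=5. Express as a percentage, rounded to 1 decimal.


Precision = TP / (TP + FP) = 60 / 85 = 0.7059
Recall = TP / (TP + FN) = 60 / 65 = 0.9231
F1 = 2 * P * R / (P + R)
= 2 * 0.7059 * 0.9231 / (0.7059 + 0.9231)
= 1.3032 / 1.629
= 0.8
As percentage: 80.0%

80.0


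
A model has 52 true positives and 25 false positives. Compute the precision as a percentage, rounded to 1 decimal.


Precision = TP / (TP + FP) * 100
= 52 / (52 + 25)
= 52 / 77
= 0.6753
= 67.5%

67.5


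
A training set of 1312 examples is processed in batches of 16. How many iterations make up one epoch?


Iterations per epoch = dataset_size / batch_size
= 1312 / 16
= 82

82


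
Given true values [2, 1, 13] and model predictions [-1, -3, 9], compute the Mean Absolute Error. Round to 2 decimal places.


Absolute errors: [3, 4, 4]
Sum of absolute errors = 11
MAE = 11 / 3 = 3.67

3.67


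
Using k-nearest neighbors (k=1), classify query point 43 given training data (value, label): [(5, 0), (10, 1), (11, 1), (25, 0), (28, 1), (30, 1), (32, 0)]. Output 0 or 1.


Distances from query 43:
Point 32 (class 0): distance = 11
K=1 nearest neighbors: classes = [0]
Votes for class 1: 0 / 1
Majority vote => class 0

0


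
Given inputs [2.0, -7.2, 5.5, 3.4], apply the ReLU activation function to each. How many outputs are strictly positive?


ReLU(x) = max(0, x) for each element:
ReLU(2.0) = 2.0
ReLU(-7.2) = 0
ReLU(5.5) = 5.5
ReLU(3.4) = 3.4
Active neurons (>0): 3

3


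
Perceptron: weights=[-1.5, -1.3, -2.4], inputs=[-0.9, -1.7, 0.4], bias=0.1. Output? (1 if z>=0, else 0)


z = w . x + b
= -1.5*-0.9 + -1.3*-1.7 + -2.4*0.4 + 0.1
= 1.35 + 2.21 + -0.96 + 0.1
= 2.6 + 0.1
= 2.7
Since z = 2.7 >= 0, output = 1

1


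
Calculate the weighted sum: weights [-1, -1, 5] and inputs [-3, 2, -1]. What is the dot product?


Element-wise products:
-1 * -3 = 3
-1 * 2 = -2
5 * -1 = -5
Sum = 3 + -2 + -5
= -4

-4


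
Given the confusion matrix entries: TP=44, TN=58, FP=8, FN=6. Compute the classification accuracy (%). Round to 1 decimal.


Accuracy = (TP + TN) / (TP + TN + FP + FN) * 100
= (44 + 58) / (44 + 58 + 8 + 6)
= 102 / 116
= 0.8793
= 87.9%

87.9


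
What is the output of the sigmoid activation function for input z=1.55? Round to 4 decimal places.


sigmoid(z) = 1 / (1 + exp(-z))
exp(-(1.55)) = exp(-1.55) = 0.2122
1 + 0.2122 = 1.2122
1 / 1.2122 = 0.8249

0.8249


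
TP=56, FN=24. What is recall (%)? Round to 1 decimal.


Recall = TP / (TP + FN) * 100
= 56 / (56 + 24)
= 56 / 80
= 0.7
= 70.0%

70.0


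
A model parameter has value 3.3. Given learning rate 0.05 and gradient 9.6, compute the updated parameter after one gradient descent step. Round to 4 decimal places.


w_new = w_old - lr * gradient
= 3.3 - 0.05 * 9.6
= 3.3 - (0.48)
= 2.8200

2.8200


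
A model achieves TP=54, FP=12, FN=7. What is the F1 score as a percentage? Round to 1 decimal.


Precision = TP / (TP + FP) = 54 / 66 = 0.8182
Recall = TP / (TP + FN) = 54 / 61 = 0.8852
F1 = 2 * P * R / (P + R)
= 2 * 0.8182 * 0.8852 / (0.8182 + 0.8852)
= 1.4486 / 1.7034
= 0.8504
As percentage: 85.0%

85.0


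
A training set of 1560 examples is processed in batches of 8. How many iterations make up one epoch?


Iterations per epoch = dataset_size / batch_size
= 1560 / 8
= 195

195


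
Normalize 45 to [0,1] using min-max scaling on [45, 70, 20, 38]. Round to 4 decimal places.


Min = 20, Max = 70
Range = 70 - 20 = 50
Scaled = (x - min) / (max - min)
= (45 - 20) / 50
= 25 / 50
= 0.5000

0.5000


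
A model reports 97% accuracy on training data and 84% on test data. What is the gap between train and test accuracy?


Gap = train_accuracy - test_accuracy
= 97 - 84
= 13%
This gap suggests the model is overfitting.

13


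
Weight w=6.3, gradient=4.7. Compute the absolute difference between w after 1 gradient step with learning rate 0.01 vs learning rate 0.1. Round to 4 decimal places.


With lr=0.01: w_new = 6.3 - 0.01 * 4.7 = 6.253
With lr=0.1: w_new = 6.3 - 0.1 * 4.7 = 5.83
Absolute difference = |6.253 - 5.83|
= 0.4230

0.4230


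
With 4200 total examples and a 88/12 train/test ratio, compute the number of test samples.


Train samples = 4200 * 88% = 3696
Test samples = 4200 - 3696
= 504

504


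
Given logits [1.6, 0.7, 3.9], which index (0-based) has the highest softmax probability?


Softmax is a monotonic transformation, so it preserves the argmax.
We need to find the index of the maximum logit.
Index 0: 1.6
Index 1: 0.7
Index 2: 3.9
Maximum logit = 3.9 at index 2

2


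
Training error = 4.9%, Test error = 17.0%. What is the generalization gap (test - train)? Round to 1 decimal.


Generalization gap = test_error - train_error
= 17.0 - 4.9
= 12.1%
A large gap suggests overfitting.

12.1


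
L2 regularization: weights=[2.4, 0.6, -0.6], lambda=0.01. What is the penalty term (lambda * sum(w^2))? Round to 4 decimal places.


Squaring each weight:
2.4^2 = 5.76
0.6^2 = 0.36
(-0.6)^2 = 0.36
Sum of squares = 6.48
Penalty = 0.01 * 6.48 = 0.0648

0.0648


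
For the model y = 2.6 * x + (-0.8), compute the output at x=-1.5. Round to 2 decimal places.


y = 2.6 * -1.5 + (-0.8)
= -3.9 + (-0.8)
= -4.70

-4.70


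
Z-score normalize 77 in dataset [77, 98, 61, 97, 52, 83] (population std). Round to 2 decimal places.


Mean = (77 + 98 + 61 + 97 + 52 + 83) / 6 = 78.0
Variance = sum((x_i - mean)^2) / n = 292.0
Std = sqrt(292.0) = 17.088
Z = (x - mean) / std
= (77 - 78.0) / 17.088
= -1.0 / 17.088
= -0.06

-0.06


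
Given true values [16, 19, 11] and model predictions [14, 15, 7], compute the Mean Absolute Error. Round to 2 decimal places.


Absolute errors: [2, 4, 4]
Sum of absolute errors = 10
MAE = 10 / 3 = 3.33

3.33


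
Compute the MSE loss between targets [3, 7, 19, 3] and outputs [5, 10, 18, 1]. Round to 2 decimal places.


Differences: [-2, -3, 1, 2]
Squared errors: [4, 9, 1, 4]
Sum of squared errors = 18
MSE = 18 / 4 = 4.50

4.50


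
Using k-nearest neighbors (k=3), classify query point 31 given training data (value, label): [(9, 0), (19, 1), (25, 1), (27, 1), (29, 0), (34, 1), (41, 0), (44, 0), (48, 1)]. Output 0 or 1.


Distances from query 31:
Point 29 (class 0): distance = 2
Point 34 (class 1): distance = 3
Point 27 (class 1): distance = 4
K=3 nearest neighbors: classes = [0, 1, 1]
Votes for class 1: 2 / 3
Majority vote => class 1

1


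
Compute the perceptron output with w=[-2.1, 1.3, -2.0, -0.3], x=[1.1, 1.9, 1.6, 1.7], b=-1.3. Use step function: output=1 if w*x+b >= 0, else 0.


z = w . x + b
= -2.1*1.1 + 1.3*1.9 + -2.0*1.6 + -0.3*1.7 + -1.3
= -2.31 + 2.47 + -3.2 + -0.51 + -1.3
= -3.55 + -1.3
= -4.85
Since z = -4.85 < 0, output = 0

0


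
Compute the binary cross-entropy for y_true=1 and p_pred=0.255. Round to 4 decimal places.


For y=1: Loss = -log(p)
= -log(0.255)
= -(-1.3665)
= 1.3665

1.3665


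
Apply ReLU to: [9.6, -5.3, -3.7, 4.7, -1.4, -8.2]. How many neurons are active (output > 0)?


ReLU(x) = max(0, x) for each element:
ReLU(9.6) = 9.6
ReLU(-5.3) = 0
ReLU(-3.7) = 0
ReLU(4.7) = 4.7
ReLU(-1.4) = 0
ReLU(-8.2) = 0
Active neurons (>0): 2

2


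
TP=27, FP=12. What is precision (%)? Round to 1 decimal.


Precision = TP / (TP + FP) * 100
= 27 / (27 + 12)
= 27 / 39
= 0.6923
= 69.2%

69.2


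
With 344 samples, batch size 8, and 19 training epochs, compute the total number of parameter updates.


Iterations per epoch = 344 / 8 = 43
Total updates = iterations_per_epoch * epochs
= 43 * 19
= 817

817


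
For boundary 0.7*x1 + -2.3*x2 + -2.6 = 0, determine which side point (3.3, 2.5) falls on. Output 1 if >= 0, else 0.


Compute 0.7 * 3.3 + -2.3 * 2.5 + -2.6
= 2.31 + -5.75 + -2.6
= -6.04
Since -6.04 < 0, the point is on the negative side.

0


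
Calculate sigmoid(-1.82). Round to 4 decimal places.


sigmoid(z) = 1 / (1 + exp(-z))
exp(-(-1.82)) = exp(1.82) = 6.1719
1 + 6.1719 = 7.1719
1 / 7.1719 = 0.1394

0.1394


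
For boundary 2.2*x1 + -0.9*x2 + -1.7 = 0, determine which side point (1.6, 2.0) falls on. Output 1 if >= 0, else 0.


Compute 2.2 * 1.6 + -0.9 * 2.0 + -1.7
= 3.52 + -1.8 + -1.7
= 0.02
Since 0.02 >= 0, the point is on the positive side.

1


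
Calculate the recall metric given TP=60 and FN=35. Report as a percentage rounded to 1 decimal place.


Recall = TP / (TP + FN) * 100
= 60 / (60 + 35)
= 60 / 95
= 0.6316
= 63.2%

63.2


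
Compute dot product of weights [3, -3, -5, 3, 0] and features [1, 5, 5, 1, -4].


Element-wise products:
3 * 1 = 3
-3 * 5 = -15
-5 * 5 = -25
3 * 1 = 3
0 * -4 = 0
Sum = 3 + -15 + -25 + 3 + 0
= -34

-34


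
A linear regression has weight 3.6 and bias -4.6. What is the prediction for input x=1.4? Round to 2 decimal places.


y = 3.6 * 1.4 + (-4.6)
= 5.04 + (-4.6)
= 0.44

0.44


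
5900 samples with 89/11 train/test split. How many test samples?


Train samples = 5900 * 89% = 5251
Test samples = 5900 - 5251
= 649

649


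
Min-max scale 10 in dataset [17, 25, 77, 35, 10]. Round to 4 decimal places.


Min = 10, Max = 77
Range = 77 - 10 = 67
Scaled = (x - min) / (max - min)
= (10 - 10) / 67
= 0 / 67
= 0.0000

0.0000


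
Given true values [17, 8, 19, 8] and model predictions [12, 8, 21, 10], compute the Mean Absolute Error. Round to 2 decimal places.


Absolute errors: [5, 0, 2, 2]
Sum of absolute errors = 9
MAE = 9 / 4 = 2.25

2.25


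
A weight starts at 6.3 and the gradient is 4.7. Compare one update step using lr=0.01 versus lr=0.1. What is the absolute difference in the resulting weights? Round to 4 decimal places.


With lr=0.01: w_new = 6.3 - 0.01 * 4.7 = 6.253
With lr=0.1: w_new = 6.3 - 0.1 * 4.7 = 5.83
Absolute difference = |6.253 - 5.83|
= 0.4230

0.4230


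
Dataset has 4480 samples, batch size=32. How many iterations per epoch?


Iterations per epoch = dataset_size / batch_size
= 4480 / 32
= 140

140


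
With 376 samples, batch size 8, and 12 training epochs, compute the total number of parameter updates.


Iterations per epoch = 376 / 8 = 47
Total updates = iterations_per_epoch * epochs
= 47 * 12
= 564

564


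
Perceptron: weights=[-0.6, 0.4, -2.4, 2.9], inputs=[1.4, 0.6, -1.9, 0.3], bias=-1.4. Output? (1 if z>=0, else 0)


z = w . x + b
= -0.6*1.4 + 0.4*0.6 + -2.4*-1.9 + 2.9*0.3 + -1.4
= -0.84 + 0.24 + 4.56 + 0.87 + -1.4
= 4.83 + -1.4
= 3.43
Since z = 3.43 >= 0, output = 1

1


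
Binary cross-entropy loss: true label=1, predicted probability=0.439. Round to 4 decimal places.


For y=1: Loss = -log(p)
= -log(0.439)
= -(-0.8233)
= 0.8233

0.8233


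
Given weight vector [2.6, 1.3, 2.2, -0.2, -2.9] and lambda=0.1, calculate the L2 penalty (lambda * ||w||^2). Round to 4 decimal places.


Squaring each weight:
2.6^2 = 6.76
1.3^2 = 1.69
2.2^2 = 4.84
(-0.2)^2 = 0.04
(-2.9)^2 = 8.41
Sum of squares = 21.74
Penalty = 0.1 * 21.74 = 2.1740

2.1740


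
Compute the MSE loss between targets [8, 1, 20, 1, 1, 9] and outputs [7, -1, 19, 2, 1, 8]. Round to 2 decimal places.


Differences: [1, 2, 1, -1, 0, 1]
Squared errors: [1, 4, 1, 1, 0, 1]
Sum of squared errors = 8
MSE = 8 / 6 = 1.33

1.33


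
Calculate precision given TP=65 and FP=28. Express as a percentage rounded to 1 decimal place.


Precision = TP / (TP + FP) * 100
= 65 / (65 + 28)
= 65 / 93
= 0.6989
= 69.9%

69.9


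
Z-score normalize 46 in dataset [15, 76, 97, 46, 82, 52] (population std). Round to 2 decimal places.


Mean = (15 + 76 + 97 + 46 + 82 + 52) / 6 = 61.3333
Variance = sum((x_i - mean)^2) / n = 730.5556
Std = sqrt(730.5556) = 27.0288
Z = (x - mean) / std
= (46 - 61.3333) / 27.0288
= -15.3333 / 27.0288
= -0.57

-0.57


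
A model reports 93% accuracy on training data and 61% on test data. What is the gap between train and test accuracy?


Gap = train_accuracy - test_accuracy
= 93 - 61
= 32%
This large gap strongly indicates overfitting.

32


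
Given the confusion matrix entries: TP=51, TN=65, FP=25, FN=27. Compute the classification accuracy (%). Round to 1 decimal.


Accuracy = (TP + TN) / (TP + TN + FP + FN) * 100
= (51 + 65) / (51 + 65 + 25 + 27)
= 116 / 168
= 0.6905
= 69.0%

69.0


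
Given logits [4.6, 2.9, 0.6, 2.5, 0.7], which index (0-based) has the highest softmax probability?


Softmax is a monotonic transformation, so it preserves the argmax.
We need to find the index of the maximum logit.
Index 0: 4.6
Index 1: 2.9
Index 2: 0.6
Index 3: 2.5
Index 4: 0.7
Maximum logit = 4.6 at index 0

0


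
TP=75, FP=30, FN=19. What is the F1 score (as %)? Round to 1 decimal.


Precision = TP / (TP + FP) = 75 / 105 = 0.7143
Recall = TP / (TP + FN) = 75 / 94 = 0.7979
F1 = 2 * P * R / (P + R)
= 2 * 0.7143 * 0.7979 / (0.7143 + 0.7979)
= 1.1398 / 1.5122
= 0.7538
As percentage: 75.4%

75.4


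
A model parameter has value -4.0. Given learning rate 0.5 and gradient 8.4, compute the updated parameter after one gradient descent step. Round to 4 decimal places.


w_new = w_old - lr * gradient
= -4.0 - 0.5 * 8.4
= -4.0 - (4.2)
= -8.2000

-8.2000


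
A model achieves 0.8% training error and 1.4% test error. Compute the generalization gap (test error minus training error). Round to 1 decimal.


Generalization gap = test_error - train_error
= 1.4 - 0.8
= 0.6%
A small gap suggests good generalization.

0.6


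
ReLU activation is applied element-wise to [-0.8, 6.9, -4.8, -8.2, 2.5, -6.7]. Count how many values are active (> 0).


ReLU(x) = max(0, x) for each element:
ReLU(-0.8) = 0
ReLU(6.9) = 6.9
ReLU(-4.8) = 0
ReLU(-8.2) = 0
ReLU(2.5) = 2.5
ReLU(-6.7) = 0
Active neurons (>0): 2

2


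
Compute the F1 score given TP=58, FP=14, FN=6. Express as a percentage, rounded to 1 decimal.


Precision = TP / (TP + FP) = 58 / 72 = 0.8056
Recall = TP / (TP + FN) = 58 / 64 = 0.9062
F1 = 2 * P * R / (P + R)
= 2 * 0.8056 * 0.9062 / (0.8056 + 0.9062)
= 1.4601 / 1.7118
= 0.8529
As percentage: 85.3%

85.3


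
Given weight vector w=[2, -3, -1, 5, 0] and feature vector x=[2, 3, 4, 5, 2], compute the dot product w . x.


Element-wise products:
2 * 2 = 4
-3 * 3 = -9
-1 * 4 = -4
5 * 5 = 25
0 * 2 = 0
Sum = 4 + -9 + -4 + 25 + 0
= 16

16


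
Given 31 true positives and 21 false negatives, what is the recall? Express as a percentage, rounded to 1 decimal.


Recall = TP / (TP + FN) * 100
= 31 / (31 + 21)
= 31 / 52
= 0.5962
= 59.6%

59.6


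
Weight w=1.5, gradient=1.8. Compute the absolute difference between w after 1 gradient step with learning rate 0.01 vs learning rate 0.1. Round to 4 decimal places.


With lr=0.01: w_new = 1.5 - 0.01 * 1.8 = 1.482
With lr=0.1: w_new = 1.5 - 0.1 * 1.8 = 1.32
Absolute difference = |1.482 - 1.32|
= 0.1620

0.1620


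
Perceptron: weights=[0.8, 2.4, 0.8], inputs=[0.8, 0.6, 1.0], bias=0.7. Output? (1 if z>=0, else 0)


z = w . x + b
= 0.8*0.8 + 2.4*0.6 + 0.8*1.0 + 0.7
= 0.64 + 1.44 + 0.8 + 0.7
= 2.88 + 0.7
= 3.58
Since z = 3.58 >= 0, output = 1

1


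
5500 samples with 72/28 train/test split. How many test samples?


Train samples = 5500 * 72% = 3960
Test samples = 5500 - 3960
= 1540

1540


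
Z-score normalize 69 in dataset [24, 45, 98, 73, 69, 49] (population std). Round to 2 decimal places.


Mean = (24 + 45 + 98 + 73 + 69 + 49) / 6 = 59.6667
Variance = sum((x_i - mean)^2) / n = 555.8889
Std = sqrt(555.8889) = 23.5773
Z = (x - mean) / std
= (69 - 59.6667) / 23.5773
= 9.3333 / 23.5773
= 0.40

0.40


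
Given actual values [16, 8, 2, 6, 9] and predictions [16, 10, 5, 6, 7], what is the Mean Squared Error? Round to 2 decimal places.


Differences: [0, -2, -3, 0, 2]
Squared errors: [0, 4, 9, 0, 4]
Sum of squared errors = 17
MSE = 17 / 5 = 3.40

3.40


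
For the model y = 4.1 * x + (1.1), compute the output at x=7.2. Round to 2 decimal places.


y = 4.1 * 7.2 + (1.1)
= 29.52 + (1.1)
= 30.62

30.62


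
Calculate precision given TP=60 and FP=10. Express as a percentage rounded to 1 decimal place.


Precision = TP / (TP + FP) * 100
= 60 / (60 + 10)
= 60 / 70
= 0.8571
= 85.7%

85.7


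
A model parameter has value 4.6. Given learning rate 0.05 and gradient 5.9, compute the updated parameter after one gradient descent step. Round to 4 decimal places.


w_new = w_old - lr * gradient
= 4.6 - 0.05 * 5.9
= 4.6 - (0.295)
= 4.3050

4.3050


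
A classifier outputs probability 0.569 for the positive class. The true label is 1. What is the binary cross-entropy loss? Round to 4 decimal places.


For y=1: Loss = -log(p)
= -log(0.569)
= -(-0.5639)
= 0.5639

0.5639


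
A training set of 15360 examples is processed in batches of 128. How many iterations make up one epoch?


Iterations per epoch = dataset_size / batch_size
= 15360 / 128
= 120

120


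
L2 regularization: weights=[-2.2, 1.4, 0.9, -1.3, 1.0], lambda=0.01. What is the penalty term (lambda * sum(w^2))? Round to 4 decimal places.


Squaring each weight:
(-2.2)^2 = 4.84
1.4^2 = 1.96
0.9^2 = 0.81
(-1.3)^2 = 1.69
1.0^2 = 1.0
Sum of squares = 10.3
Penalty = 0.01 * 10.3 = 0.1030

0.1030


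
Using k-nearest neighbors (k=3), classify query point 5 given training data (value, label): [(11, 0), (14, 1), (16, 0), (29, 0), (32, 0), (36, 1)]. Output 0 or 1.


Distances from query 5:
Point 11 (class 0): distance = 6
Point 14 (class 1): distance = 9
Point 16 (class 0): distance = 11
K=3 nearest neighbors: classes = [0, 1, 0]
Votes for class 1: 1 / 3
Majority vote => class 0

0


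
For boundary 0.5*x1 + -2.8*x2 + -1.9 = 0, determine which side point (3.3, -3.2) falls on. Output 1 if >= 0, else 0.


Compute 0.5 * 3.3 + -2.8 * -3.2 + -1.9
= 1.65 + 8.96 + -1.9
= 8.71
Since 8.71 >= 0, the point is on the positive side.

1


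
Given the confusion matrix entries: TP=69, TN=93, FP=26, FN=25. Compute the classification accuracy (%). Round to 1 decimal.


Accuracy = (TP + TN) / (TP + TN + FP + FN) * 100
= (69 + 93) / (69 + 93 + 26 + 25)
= 162 / 213
= 0.7606
= 76.1%

76.1


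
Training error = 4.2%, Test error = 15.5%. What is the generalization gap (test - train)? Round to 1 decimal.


Generalization gap = test_error - train_error
= 15.5 - 4.2
= 11.3%
A large gap suggests overfitting.

11.3


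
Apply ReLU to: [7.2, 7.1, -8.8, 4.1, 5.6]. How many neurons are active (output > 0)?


ReLU(x) = max(0, x) for each element:
ReLU(7.2) = 7.2
ReLU(7.1) = 7.1
ReLU(-8.8) = 0
ReLU(4.1) = 4.1
ReLU(5.6) = 5.6
Active neurons (>0): 4

4


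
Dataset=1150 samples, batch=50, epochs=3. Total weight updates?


Iterations per epoch = 1150 / 50 = 23
Total updates = iterations_per_epoch * epochs
= 23 * 3
= 69

69


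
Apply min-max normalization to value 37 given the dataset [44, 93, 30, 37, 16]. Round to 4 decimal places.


Min = 16, Max = 93
Range = 93 - 16 = 77
Scaled = (x - min) / (max - min)
= (37 - 16) / 77
= 21 / 77
= 0.2727

0.2727


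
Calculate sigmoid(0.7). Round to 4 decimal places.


sigmoid(z) = 1 / (1 + exp(-z))
exp(-(0.7)) = exp(-0.7) = 0.4966
1 + 0.4966 = 1.4966
1 / 1.4966 = 0.6682

0.6682


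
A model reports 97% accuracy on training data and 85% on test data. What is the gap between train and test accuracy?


Gap = train_accuracy - test_accuracy
= 97 - 85
= 12%
This gap suggests the model is overfitting.

12


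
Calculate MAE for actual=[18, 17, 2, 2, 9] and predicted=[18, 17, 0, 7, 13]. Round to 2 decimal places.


Absolute errors: [0, 0, 2, 5, 4]
Sum of absolute errors = 11
MAE = 11 / 5 = 2.20

2.20


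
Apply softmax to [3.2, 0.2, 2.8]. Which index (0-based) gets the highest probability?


Softmax is a monotonic transformation, so it preserves the argmax.
We need to find the index of the maximum logit.
Index 0: 3.2
Index 1: 0.2
Index 2: 2.8
Maximum logit = 3.2 at index 0

0


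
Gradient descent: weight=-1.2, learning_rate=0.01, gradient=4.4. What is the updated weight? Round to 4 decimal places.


w_new = w_old - lr * gradient
= -1.2 - 0.01 * 4.4
= -1.2 - (0.044)
= -1.2440

-1.2440


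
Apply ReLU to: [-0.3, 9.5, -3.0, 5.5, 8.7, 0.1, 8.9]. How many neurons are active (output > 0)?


ReLU(x) = max(0, x) for each element:
ReLU(-0.3) = 0
ReLU(9.5) = 9.5
ReLU(-3.0) = 0
ReLU(5.5) = 5.5
ReLU(8.7) = 8.7
ReLU(0.1) = 0.1
ReLU(8.9) = 8.9
Active neurons (>0): 5

5


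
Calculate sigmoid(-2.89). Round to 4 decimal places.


sigmoid(z) = 1 / (1 + exp(-z))
exp(-(-2.89)) = exp(2.89) = 17.9933
1 + 17.9933 = 18.9933
1 / 18.9933 = 0.0527

0.0527


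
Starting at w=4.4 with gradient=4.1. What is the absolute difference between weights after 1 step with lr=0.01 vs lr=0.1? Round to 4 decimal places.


With lr=0.01: w_new = 4.4 - 0.01 * 4.1 = 4.359
With lr=0.1: w_new = 4.4 - 0.1 * 4.1 = 3.99
Absolute difference = |4.359 - 3.99|
= 0.3690

0.3690


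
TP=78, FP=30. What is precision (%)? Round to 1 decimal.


Precision = TP / (TP + FP) * 100
= 78 / (78 + 30)
= 78 / 108
= 0.7222
= 72.2%

72.2


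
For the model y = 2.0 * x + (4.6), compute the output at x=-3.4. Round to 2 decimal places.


y = 2.0 * -3.4 + (4.6)
= -6.8 + (4.6)
= -2.20

-2.20


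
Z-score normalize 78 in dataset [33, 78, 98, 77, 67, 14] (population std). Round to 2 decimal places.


Mean = (33 + 78 + 98 + 77 + 67 + 14) / 6 = 61.1667
Variance = sum((x_i - mean)^2) / n = 823.8056
Std = sqrt(823.8056) = 28.702
Z = (x - mean) / std
= (78 - 61.1667) / 28.702
= 16.8333 / 28.702
= 0.59

0.59


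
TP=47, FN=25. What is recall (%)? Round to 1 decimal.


Recall = TP / (TP + FN) * 100
= 47 / (47 + 25)
= 47 / 72
= 0.6528
= 65.3%

65.3


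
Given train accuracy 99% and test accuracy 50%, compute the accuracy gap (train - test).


Gap = train_accuracy - test_accuracy
= 99 - 50
= 49%
This large gap strongly indicates overfitting.

49


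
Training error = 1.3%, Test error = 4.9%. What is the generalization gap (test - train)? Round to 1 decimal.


Generalization gap = test_error - train_error
= 4.9 - 1.3
= 3.6%
A moderate gap.

3.6


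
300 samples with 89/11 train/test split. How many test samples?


Train samples = 300 * 89% = 267
Test samples = 300 - 267
= 33

33


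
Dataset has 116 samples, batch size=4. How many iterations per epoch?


Iterations per epoch = dataset_size / batch_size
= 116 / 4
= 29

29


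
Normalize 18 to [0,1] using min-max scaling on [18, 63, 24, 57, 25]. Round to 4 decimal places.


Min = 18, Max = 63
Range = 63 - 18 = 45
Scaled = (x - min) / (max - min)
= (18 - 18) / 45
= 0 / 45
= 0.0000

0.0000


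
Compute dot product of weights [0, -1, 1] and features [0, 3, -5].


Element-wise products:
0 * 0 = 0
-1 * 3 = -3
1 * -5 = -5
Sum = 0 + -3 + -5
= -8

-8


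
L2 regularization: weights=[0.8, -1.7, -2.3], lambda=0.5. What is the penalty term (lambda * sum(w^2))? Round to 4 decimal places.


Squaring each weight:
0.8^2 = 0.64
(-1.7)^2 = 2.89
(-2.3)^2 = 5.29
Sum of squares = 8.82
Penalty = 0.5 * 8.82 = 4.4100

4.4100


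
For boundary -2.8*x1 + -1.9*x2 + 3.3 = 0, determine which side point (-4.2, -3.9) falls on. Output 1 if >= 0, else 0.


Compute -2.8 * -4.2 + -1.9 * -3.9 + 3.3
= 11.76 + 7.41 + 3.3
= 22.47
Since 22.47 >= 0, the point is on the positive side.

1


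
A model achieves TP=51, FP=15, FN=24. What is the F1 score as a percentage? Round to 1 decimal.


Precision = TP / (TP + FP) = 51 / 66 = 0.7727
Recall = TP / (TP + FN) = 51 / 75 = 0.68
F1 = 2 * P * R / (P + R)
= 2 * 0.7727 * 0.68 / (0.7727 + 0.68)
= 1.0509 / 1.4527
= 0.7234
As percentage: 72.3%

72.3


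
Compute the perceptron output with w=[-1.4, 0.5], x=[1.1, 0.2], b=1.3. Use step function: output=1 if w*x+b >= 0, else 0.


z = w . x + b
= -1.4*1.1 + 0.5*0.2 + 1.3
= -1.54 + 0.1 + 1.3
= -1.44 + 1.3
= -0.14
Since z = -0.14 < 0, output = 0

0


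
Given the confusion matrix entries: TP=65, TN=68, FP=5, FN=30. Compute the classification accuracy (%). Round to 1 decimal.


Accuracy = (TP + TN) / (TP + TN + FP + FN) * 100
= (65 + 68) / (65 + 68 + 5 + 30)
= 133 / 168
= 0.7917
= 79.2%

79.2


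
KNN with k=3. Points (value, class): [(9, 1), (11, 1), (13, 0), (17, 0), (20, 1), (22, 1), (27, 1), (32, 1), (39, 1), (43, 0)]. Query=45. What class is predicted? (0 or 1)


Distances from query 45:
Point 43 (class 0): distance = 2
Point 39 (class 1): distance = 6
Point 32 (class 1): distance = 13
K=3 nearest neighbors: classes = [0, 1, 1]
Votes for class 1: 2 / 3
Majority vote => class 1

1


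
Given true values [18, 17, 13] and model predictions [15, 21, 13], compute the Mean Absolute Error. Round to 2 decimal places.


Absolute errors: [3, 4, 0]
Sum of absolute errors = 7
MAE = 7 / 3 = 2.33

2.33


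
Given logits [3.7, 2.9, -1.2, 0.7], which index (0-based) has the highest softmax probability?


Softmax is a monotonic transformation, so it preserves the argmax.
We need to find the index of the maximum logit.
Index 0: 3.7
Index 1: 2.9
Index 2: -1.2
Index 3: 0.7
Maximum logit = 3.7 at index 0

0


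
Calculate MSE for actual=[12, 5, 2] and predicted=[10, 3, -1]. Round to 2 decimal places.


Differences: [2, 2, 3]
Squared errors: [4, 4, 9]
Sum of squared errors = 17
MSE = 17 / 3 = 5.67

5.67


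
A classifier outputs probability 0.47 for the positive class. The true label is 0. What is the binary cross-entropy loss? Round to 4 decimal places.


For y=0: Loss = -log(1-p)
= -log(1 - 0.47)
= -log(0.53)
= -(-0.6349)
= 0.6349

0.6349


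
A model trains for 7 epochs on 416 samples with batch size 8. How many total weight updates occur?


Iterations per epoch = 416 / 8 = 52
Total updates = iterations_per_epoch * epochs
= 52 * 7
= 364

364


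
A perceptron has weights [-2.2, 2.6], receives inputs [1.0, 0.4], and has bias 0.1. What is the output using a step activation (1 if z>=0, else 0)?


z = w . x + b
= -2.2*1.0 + 2.6*0.4 + 0.1
= -2.2 + 1.04 + 0.1
= -1.16 + 0.1
= -1.06
Since z = -1.06 < 0, output = 0

0


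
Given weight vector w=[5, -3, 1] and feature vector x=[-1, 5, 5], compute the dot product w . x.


Element-wise products:
5 * -1 = -5
-3 * 5 = -15
1 * 5 = 5
Sum = -5 + -15 + 5
= -15

-15


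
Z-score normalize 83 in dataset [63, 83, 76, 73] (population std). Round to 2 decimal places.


Mean = (63 + 83 + 76 + 73) / 4 = 73.75
Variance = sum((x_i - mean)^2) / n = 51.6875
Std = sqrt(51.6875) = 7.1894
Z = (x - mean) / std
= (83 - 73.75) / 7.1894
= 9.25 / 7.1894
= 1.29

1.29


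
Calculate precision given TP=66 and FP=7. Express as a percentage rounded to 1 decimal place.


Precision = TP / (TP + FP) * 100
= 66 / (66 + 7)
= 66 / 73
= 0.9041
= 90.4%

90.4


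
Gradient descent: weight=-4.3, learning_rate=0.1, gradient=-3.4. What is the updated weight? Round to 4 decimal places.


w_new = w_old - lr * gradient
= -4.3 - 0.1 * -3.4
= -4.3 - (-0.34)
= -3.9600

-3.9600


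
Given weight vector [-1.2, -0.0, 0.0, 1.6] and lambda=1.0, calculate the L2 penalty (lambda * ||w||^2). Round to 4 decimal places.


Squaring each weight:
(-1.2)^2 = 1.44
(-0.0)^2 = 0.0
0.0^2 = 0.0
1.6^2 = 2.56
Sum of squares = 4.0
Penalty = 1.0 * 4.0 = 4.0000

4.0000


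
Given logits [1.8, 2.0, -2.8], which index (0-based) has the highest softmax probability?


Softmax is a monotonic transformation, so it preserves the argmax.
We need to find the index of the maximum logit.
Index 0: 1.8
Index 1: 2.0
Index 2: -2.8
Maximum logit = 2.0 at index 1

1


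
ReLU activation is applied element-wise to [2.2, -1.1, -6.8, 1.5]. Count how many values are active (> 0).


ReLU(x) = max(0, x) for each element:
ReLU(2.2) = 2.2
ReLU(-1.1) = 0
ReLU(-6.8) = 0
ReLU(1.5) = 1.5
Active neurons (>0): 2

2


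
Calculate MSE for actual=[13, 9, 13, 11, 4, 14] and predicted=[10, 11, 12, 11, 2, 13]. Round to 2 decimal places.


Differences: [3, -2, 1, 0, 2, 1]
Squared errors: [9, 4, 1, 0, 4, 1]
Sum of squared errors = 19
MSE = 19 / 6 = 3.17

3.17


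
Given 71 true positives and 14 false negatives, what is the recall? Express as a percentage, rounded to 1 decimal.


Recall = TP / (TP + FN) * 100
= 71 / (71 + 14)
= 71 / 85
= 0.8353
= 83.5%

83.5


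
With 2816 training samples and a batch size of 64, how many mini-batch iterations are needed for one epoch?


Iterations per epoch = dataset_size / batch_size
= 2816 / 64
= 44

44


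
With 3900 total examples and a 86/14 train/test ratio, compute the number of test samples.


Train samples = 3900 * 86% = 3354
Test samples = 3900 - 3354
= 546

546


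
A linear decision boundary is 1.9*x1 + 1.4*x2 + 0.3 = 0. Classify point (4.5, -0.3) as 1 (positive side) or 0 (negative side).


Compute 1.9 * 4.5 + 1.4 * -0.3 + 0.3
= 8.55 + -0.42 + 0.3
= 8.43
Since 8.43 >= 0, the point is on the positive side.

1


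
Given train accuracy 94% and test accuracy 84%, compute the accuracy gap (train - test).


Gap = train_accuracy - test_accuracy
= 94 - 84
= 10%
This moderate gap may indicate mild overfitting.

10


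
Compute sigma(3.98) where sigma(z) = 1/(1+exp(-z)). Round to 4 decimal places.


sigmoid(z) = 1 / (1 + exp(-z))
exp(-(3.98)) = exp(-3.98) = 0.0187
1 + 0.0187 = 1.0187
1 / 1.0187 = 0.9817

0.9817


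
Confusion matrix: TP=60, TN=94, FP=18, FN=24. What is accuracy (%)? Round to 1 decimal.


Accuracy = (TP + TN) / (TP + TN + FP + FN) * 100
= (60 + 94) / (60 + 94 + 18 + 24)
= 154 / 196
= 0.7857
= 78.6%

78.6


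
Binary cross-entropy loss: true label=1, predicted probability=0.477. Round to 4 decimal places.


For y=1: Loss = -log(p)
= -log(0.477)
= -(-0.7402)
= 0.7402

0.7402


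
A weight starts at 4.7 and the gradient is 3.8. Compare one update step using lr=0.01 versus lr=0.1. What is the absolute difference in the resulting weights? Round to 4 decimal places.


With lr=0.01: w_new = 4.7 - 0.01 * 3.8 = 4.662
With lr=0.1: w_new = 4.7 - 0.1 * 3.8 = 4.32
Absolute difference = |4.662 - 4.32|
= 0.3420

0.3420


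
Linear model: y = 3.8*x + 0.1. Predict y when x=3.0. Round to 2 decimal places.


y = 3.8 * 3.0 + (0.1)
= 11.4 + (0.1)
= 11.50

11.50


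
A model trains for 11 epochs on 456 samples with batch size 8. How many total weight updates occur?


Iterations per epoch = 456 / 8 = 57
Total updates = iterations_per_epoch * epochs
= 57 * 11
= 627

627


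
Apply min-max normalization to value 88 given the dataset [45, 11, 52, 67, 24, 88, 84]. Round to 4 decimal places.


Min = 11, Max = 88
Range = 88 - 11 = 77
Scaled = (x - min) / (max - min)
= (88 - 11) / 77
= 77 / 77
= 1.0000

1.0000


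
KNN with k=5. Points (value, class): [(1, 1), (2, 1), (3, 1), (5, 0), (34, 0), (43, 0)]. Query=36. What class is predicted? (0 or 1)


Distances from query 36:
Point 34 (class 0): distance = 2
Point 43 (class 0): distance = 7
Point 5 (class 0): distance = 31
Point 3 (class 1): distance = 33
Point 2 (class 1): distance = 34
K=5 nearest neighbors: classes = [0, 0, 0, 1, 1]
Votes for class 1: 2 / 5
Majority vote => class 0

0


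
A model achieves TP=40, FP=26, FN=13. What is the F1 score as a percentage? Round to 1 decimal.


Precision = TP / (TP + FP) = 40 / 66 = 0.6061
Recall = TP / (TP + FN) = 40 / 53 = 0.7547
F1 = 2 * P * R / (P + R)
= 2 * 0.6061 * 0.7547 / (0.6061 + 0.7547)
= 0.9148 / 1.3608
= 0.6723
As percentage: 67.2%

67.2


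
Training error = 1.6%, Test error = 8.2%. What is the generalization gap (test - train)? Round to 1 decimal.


Generalization gap = test_error - train_error
= 8.2 - 1.6
= 6.6%
A moderate gap.

6.6


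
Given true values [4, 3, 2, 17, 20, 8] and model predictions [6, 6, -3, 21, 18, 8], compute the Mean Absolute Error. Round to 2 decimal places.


Absolute errors: [2, 3, 5, 4, 2, 0]
Sum of absolute errors = 16
MAE = 16 / 6 = 2.67

2.67


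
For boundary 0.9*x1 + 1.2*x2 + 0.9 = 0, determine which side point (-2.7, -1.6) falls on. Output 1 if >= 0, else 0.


Compute 0.9 * -2.7 + 1.2 * -1.6 + 0.9
= -2.43 + -1.92 + 0.9
= -3.45
Since -3.45 < 0, the point is on the negative side.

0


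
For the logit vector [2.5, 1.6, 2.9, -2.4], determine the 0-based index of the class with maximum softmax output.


Softmax is a monotonic transformation, so it preserves the argmax.
We need to find the index of the maximum logit.
Index 0: 2.5
Index 1: 1.6
Index 2: 2.9
Index 3: -2.4
Maximum logit = 2.9 at index 2

2


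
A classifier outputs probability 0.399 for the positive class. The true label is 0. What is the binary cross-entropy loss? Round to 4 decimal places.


For y=0: Loss = -log(1-p)
= -log(1 - 0.399)
= -log(0.601)
= -(-0.5092)
= 0.5092

0.5092


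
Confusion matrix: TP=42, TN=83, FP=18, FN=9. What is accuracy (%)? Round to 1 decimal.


Accuracy = (TP + TN) / (TP + TN + FP + FN) * 100
= (42 + 83) / (42 + 83 + 18 + 9)
= 125 / 152
= 0.8224
= 82.2%

82.2


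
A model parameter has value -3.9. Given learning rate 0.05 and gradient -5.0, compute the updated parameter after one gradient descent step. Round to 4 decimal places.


w_new = w_old - lr * gradient
= -3.9 - 0.05 * -5.0
= -3.9 - (-0.25)
= -3.6500

-3.6500


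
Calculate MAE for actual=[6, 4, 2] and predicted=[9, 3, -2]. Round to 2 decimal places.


Absolute errors: [3, 1, 4]
Sum of absolute errors = 8
MAE = 8 / 3 = 2.67

2.67


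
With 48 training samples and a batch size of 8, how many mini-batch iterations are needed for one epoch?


Iterations per epoch = dataset_size / batch_size
= 48 / 8
= 6

6


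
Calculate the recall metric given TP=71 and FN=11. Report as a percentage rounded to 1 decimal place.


Recall = TP / (TP + FN) * 100
= 71 / (71 + 11)
= 71 / 82
= 0.8659
= 86.6%

86.6


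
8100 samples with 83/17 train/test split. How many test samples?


Train samples = 8100 * 83% = 6723
Test samples = 8100 - 6723
= 1377

1377


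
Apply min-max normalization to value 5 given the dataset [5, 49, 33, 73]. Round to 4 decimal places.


Min = 5, Max = 73
Range = 73 - 5 = 68
Scaled = (x - min) / (max - min)
= (5 - 5) / 68
= 0 / 68
= 0.0000

0.0000


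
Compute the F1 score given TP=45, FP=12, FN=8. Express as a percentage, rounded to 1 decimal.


Precision = TP / (TP + FP) = 45 / 57 = 0.7895
Recall = TP / (TP + FN) = 45 / 53 = 0.8491
F1 = 2 * P * R / (P + R)
= 2 * 0.7895 * 0.8491 / (0.7895 + 0.8491)
= 1.3406 / 1.6385
= 0.8182
As percentage: 81.8%

81.8


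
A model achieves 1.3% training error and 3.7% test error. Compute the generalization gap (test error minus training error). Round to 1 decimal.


Generalization gap = test_error - train_error
= 3.7 - 1.3
= 2.4%
A moderate gap.

2.4


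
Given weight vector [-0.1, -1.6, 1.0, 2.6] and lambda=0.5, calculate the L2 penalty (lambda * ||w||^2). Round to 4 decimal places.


Squaring each weight:
(-0.1)^2 = 0.01
(-1.6)^2 = 2.56
1.0^2 = 1.0
2.6^2 = 6.76
Sum of squares = 10.33
Penalty = 0.5 * 10.33 = 5.1650

5.1650


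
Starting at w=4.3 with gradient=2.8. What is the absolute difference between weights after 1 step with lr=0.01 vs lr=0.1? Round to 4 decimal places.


With lr=0.01: w_new = 4.3 - 0.01 * 2.8 = 4.272
With lr=0.1: w_new = 4.3 - 0.1 * 2.8 = 4.02
Absolute difference = |4.272 - 4.02|
= 0.2520

0.2520


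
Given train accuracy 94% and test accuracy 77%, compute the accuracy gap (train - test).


Gap = train_accuracy - test_accuracy
= 94 - 77
= 17%
This gap suggests the model is overfitting.

17


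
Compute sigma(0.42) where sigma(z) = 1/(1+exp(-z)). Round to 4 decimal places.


sigmoid(z) = 1 / (1 + exp(-z))
exp(-(0.42)) = exp(-0.42) = 0.657
1 + 0.657 = 1.657
1 / 1.657 = 0.6035

0.6035


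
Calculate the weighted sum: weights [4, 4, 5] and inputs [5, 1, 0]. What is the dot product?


Element-wise products:
4 * 5 = 20
4 * 1 = 4
5 * 0 = 0
Sum = 20 + 4 + 0
= 24

24


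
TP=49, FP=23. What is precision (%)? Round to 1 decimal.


Precision = TP / (TP + FP) * 100
= 49 / (49 + 23)
= 49 / 72
= 0.6806
= 68.1%

68.1


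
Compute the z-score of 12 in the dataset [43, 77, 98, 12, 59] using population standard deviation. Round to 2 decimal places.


Mean = (43 + 77 + 98 + 12 + 59) / 5 = 57.8
Variance = sum((x_i - mean)^2) / n = 860.56
Std = sqrt(860.56) = 29.3353
Z = (x - mean) / std
= (12 - 57.8) / 29.3353
= -45.8 / 29.3353
= -1.56

-1.56


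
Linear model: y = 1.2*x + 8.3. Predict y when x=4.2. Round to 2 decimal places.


y = 1.2 * 4.2 + (8.3)
= 5.04 + (8.3)
= 13.34

13.34


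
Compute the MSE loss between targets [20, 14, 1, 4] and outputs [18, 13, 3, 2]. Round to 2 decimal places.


Differences: [2, 1, -2, 2]
Squared errors: [4, 1, 4, 4]
Sum of squared errors = 13
MSE = 13 / 4 = 3.25

3.25


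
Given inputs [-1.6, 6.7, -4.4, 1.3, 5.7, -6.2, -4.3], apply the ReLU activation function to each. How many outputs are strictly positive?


ReLU(x) = max(0, x) for each element:
ReLU(-1.6) = 0
ReLU(6.7) = 6.7
ReLU(-4.4) = 0
ReLU(1.3) = 1.3
ReLU(5.7) = 5.7
ReLU(-6.2) = 0
ReLU(-4.3) = 0
Active neurons (>0): 3

3


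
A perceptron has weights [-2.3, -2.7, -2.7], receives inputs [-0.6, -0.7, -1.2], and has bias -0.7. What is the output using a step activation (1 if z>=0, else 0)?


z = w . x + b
= -2.3*-0.6 + -2.7*-0.7 + -2.7*-1.2 + -0.7
= 1.38 + 1.89 + 3.24 + -0.7
= 6.51 + -0.7
= 5.81
Since z = 5.81 >= 0, output = 1

1


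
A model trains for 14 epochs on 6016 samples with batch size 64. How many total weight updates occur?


Iterations per epoch = 6016 / 64 = 94
Total updates = iterations_per_epoch * epochs
= 94 * 14
= 1316

1316


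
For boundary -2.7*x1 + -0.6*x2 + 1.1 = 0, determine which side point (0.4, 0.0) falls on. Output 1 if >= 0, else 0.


Compute -2.7 * 0.4 + -0.6 * 0.0 + 1.1
= -1.08 + -0.0 + 1.1
= 0.02
Since 0.02 >= 0, the point is on the positive side.

1
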